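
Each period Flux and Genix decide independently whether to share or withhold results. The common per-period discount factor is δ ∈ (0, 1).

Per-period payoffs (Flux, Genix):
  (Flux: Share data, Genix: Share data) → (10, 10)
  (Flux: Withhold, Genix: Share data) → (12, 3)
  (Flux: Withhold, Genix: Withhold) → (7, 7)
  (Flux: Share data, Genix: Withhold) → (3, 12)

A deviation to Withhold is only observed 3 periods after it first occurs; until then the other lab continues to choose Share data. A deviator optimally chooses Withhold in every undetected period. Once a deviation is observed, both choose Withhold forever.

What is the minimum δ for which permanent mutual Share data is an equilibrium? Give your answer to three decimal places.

0.737

A deviator earns 12 for 3 periods, then 7 forever; cooperating earns 10 forever. Multiplying the IC by (1−δ):
10 ≥ 12(1−δ^3) + 7δ^3, so 5·δ^3 ≥ 2 and δ^3 ≥ 2/5.
δ ≥ (2/5)^(1/3) ≈ 0.737.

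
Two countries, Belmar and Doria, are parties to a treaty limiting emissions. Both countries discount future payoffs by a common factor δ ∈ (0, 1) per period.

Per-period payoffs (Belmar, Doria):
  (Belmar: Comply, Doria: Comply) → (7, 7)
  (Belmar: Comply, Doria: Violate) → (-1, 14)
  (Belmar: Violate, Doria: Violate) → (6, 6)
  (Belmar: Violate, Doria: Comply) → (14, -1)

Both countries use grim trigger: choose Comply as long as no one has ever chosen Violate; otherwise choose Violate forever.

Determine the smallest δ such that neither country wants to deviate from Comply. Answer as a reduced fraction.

One-period gain from deviating is 14 − 7 = 7. The loss is 7 − 6 = 1 in every subsequent period, with present value 1·δ/(1−δ).
Deviation is unprofitable when 1·δ/(1−δ) ≥ 7, i.e. δ/(1−δ) ≥ 7.
Equivalently δ ≥ 7/(7+1) = 7/8.

7/8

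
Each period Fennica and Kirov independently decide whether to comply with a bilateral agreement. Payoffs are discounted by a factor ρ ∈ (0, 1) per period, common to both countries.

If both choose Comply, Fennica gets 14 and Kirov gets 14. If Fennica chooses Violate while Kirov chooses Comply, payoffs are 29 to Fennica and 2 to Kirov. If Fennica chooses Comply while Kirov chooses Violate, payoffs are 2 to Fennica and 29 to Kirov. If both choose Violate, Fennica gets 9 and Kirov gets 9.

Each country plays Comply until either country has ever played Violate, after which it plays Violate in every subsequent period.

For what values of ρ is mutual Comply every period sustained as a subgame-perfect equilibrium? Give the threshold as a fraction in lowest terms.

Under grim trigger the critical discount factor is (T−C)/(T−P) with T = 29, C = 14, P = 9.
ρ* = (29−14)/(29−9) = 15/20 = 3/4.

3/4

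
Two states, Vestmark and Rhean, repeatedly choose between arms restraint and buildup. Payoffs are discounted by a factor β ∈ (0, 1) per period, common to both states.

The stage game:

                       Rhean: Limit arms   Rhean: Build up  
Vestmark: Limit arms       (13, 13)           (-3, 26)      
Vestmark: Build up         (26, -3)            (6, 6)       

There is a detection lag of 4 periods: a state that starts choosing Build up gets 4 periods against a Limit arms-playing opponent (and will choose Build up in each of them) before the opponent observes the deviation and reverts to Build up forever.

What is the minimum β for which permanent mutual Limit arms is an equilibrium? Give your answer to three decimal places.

0.898

The best deviation is to choose Build up for all 4 undetected periods, earning 26 each, then 6 forever once detected.
Deviation value: 26(1−β^4)/(1−β) + 6β^4/(1−β); cooperation value: 13/(1−β).
IC: 13 ≥ 26(1−β^4) + 6β^4 = 26 − 20β^4.
So β^4 ≥ 13/20, giving β ≥ (13/20)^(1/4) ≈ 0.898.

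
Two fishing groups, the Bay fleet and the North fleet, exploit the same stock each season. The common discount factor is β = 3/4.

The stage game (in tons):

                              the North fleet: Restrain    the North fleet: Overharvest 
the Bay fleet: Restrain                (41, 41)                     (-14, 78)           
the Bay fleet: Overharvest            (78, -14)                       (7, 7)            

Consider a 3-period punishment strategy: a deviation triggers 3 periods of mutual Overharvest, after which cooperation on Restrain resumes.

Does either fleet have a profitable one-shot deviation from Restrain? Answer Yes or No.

No

Comparing payoff streams over the 4 periods until play realigns: cooperate → 41(1+β+…+β^3); deviate → 78 + 7(β+…+β^3).
Cooperation is sustained iff (41−7)(β+…+β^3) ≥ 78−41.
β+…+β^3 = 3/4·(1−(3/4)^3)/(1−3/4) = 1.7344, and (78−41)/(41−7) = 1.0882.
1.7344 ≥ 1.0882, so cooperation is sustainable.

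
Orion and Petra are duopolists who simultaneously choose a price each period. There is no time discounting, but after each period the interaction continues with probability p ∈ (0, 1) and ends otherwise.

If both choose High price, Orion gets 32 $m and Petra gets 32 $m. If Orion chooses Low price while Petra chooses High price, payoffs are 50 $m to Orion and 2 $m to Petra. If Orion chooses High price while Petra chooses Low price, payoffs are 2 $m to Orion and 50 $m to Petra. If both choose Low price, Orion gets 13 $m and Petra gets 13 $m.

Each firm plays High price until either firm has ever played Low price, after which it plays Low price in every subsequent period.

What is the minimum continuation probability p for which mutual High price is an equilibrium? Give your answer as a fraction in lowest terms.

With no time discounting, the continuation probability p plays the role of the discount factor.
Grim-trigger IC: 32/(1−p) ≥ 50 + 13p/(1−p) ⇒ p ≥ (50−32)/(50−13) = 18/37.

18/37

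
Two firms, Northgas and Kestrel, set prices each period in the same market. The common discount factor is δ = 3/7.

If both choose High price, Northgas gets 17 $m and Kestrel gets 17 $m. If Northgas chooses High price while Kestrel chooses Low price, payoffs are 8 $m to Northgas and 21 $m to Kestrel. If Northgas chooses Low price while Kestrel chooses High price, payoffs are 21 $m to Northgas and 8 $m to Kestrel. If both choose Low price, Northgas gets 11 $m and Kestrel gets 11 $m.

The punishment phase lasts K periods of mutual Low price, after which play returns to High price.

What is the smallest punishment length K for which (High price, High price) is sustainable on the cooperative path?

No profitable deviation requires (17−11)(δ+…+δ^K) ≥ 21−17, i.e. δ+…+δ^K ≥ 2/3 ≈ 0.6667.
With δ = 3/7, the partial sums are K=1: 0.4286, K=2: 0.6122, K=3: 0.6910.
K = 3 is the first length at which the sum reaches 0.6667.

3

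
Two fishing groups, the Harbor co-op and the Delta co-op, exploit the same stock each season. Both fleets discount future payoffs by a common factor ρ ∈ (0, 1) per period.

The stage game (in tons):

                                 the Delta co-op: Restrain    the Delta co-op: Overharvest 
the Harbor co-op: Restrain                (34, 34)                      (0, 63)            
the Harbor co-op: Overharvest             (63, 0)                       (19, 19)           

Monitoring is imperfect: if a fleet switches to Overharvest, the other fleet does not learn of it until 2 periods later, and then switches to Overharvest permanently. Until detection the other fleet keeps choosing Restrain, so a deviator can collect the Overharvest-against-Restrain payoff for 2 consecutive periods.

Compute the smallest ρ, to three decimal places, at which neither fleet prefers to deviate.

A deviator earns 63 for 2 periods, then 19 forever; cooperating earns 34 forever. Multiplying the IC by (1−ρ):
34 ≥ 63(1−ρ^2) + 19ρ^2, so 44·ρ^2 ≥ 29 and ρ^2 ≥ 29/44.
ρ ≥ (29/44)^(1/2) ≈ 0.812.

0.812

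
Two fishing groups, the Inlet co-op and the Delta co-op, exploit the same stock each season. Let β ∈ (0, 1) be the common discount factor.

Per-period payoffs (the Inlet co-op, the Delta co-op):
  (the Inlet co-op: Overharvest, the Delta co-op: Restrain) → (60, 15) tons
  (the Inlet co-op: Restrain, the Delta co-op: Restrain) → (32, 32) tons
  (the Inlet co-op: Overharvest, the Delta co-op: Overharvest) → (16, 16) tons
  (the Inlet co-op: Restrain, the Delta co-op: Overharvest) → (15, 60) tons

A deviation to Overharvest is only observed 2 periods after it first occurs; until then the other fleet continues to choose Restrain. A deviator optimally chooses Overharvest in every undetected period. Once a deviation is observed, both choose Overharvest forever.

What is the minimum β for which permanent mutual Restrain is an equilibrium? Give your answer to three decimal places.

0.798

The best deviation is to choose Overharvest for all 2 undetected periods, earning 60 each, then 16 forever once detected.
Deviation value: 60(1−β^2)/(1−β) + 16β^2/(1−β); cooperation value: 32/(1−β).
IC: 32 ≥ 60(1−β^2) + 16β^2 = 60 − 44β^2.
So β^2 ≥ 28/44 = 7/11, giving β ≥ (7/11)^(1/2) ≈ 0.798.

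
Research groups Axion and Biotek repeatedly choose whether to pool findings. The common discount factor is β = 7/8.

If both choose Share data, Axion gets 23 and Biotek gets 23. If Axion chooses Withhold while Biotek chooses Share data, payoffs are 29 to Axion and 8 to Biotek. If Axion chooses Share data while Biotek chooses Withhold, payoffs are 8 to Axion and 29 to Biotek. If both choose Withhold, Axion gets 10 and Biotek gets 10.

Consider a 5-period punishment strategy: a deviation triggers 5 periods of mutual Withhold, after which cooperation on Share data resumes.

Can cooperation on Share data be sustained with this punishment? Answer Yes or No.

A one-shot deviation gives 29 now, then 10 for 5 periods, then back to 23.
Gain from deviating: (29−23) today; loss: (23−10) in each of the next 5 periods.
No-deviation condition: (23−10)(β+…+β^5) ≥ 29−23, i.e. β+…+β^5 ≥ 6/13.
At β = 7/8: β+…+β^5 = 3.4096 ≥ 0.4615.
So cooperation is sustainable.

Yes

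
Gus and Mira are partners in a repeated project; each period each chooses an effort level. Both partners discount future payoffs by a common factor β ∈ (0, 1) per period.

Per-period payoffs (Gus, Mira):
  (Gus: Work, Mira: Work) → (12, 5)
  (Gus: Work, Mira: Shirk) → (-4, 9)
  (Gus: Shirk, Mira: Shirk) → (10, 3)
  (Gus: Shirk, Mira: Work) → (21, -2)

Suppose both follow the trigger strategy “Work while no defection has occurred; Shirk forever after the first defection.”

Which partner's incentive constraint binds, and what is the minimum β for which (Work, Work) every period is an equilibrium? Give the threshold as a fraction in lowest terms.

Gus's threshold: (21−12)/(21−10) = 9/11.
Mira's threshold: (9−5)/(9−3) = 2/3.
9/11 > 2/3, so Gus binds and β* = 9/11.

Gus; β ≥ 9/11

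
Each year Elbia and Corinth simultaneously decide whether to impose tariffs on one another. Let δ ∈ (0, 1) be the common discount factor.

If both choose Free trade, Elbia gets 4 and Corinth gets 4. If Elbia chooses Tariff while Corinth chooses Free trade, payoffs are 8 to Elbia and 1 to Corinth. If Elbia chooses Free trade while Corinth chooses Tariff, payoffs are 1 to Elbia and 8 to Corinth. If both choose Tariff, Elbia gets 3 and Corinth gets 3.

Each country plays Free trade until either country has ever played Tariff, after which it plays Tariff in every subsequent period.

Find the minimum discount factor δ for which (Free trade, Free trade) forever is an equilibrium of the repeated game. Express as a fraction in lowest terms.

4/(1−δ) ≥ 8 + 3δ/(1−δ)
4 ≥ 8 − 5δ
δ ≥ 4/5.

4/5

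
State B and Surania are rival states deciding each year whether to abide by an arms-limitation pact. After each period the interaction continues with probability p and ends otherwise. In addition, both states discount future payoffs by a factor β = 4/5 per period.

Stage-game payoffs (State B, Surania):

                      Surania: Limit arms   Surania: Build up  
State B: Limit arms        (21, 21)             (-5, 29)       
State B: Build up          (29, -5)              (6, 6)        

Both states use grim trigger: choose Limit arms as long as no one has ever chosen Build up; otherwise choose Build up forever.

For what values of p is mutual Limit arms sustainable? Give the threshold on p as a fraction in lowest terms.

With continuation probability p and discount β, the effective per-period discount factor is βp.
Grim-trigger IC: βp ≥ (29−21)/(29−6) = 8/23.
So p ≥ (8/23)/(4/5) = 10/23.

10/23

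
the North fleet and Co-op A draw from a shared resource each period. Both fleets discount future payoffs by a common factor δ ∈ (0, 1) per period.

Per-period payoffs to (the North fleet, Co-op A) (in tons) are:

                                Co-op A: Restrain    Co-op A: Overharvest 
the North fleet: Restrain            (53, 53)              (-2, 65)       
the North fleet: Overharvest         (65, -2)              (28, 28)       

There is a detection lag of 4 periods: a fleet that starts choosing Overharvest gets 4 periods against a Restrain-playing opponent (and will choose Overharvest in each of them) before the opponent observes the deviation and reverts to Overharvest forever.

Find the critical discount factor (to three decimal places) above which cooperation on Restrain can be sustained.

A deviator earns 65 for 4 periods, then 28 forever; cooperating earns 53 forever. Multiplying the IC by (1−δ):
53 ≥ 65(1−δ^4) + 28δ^4, so 37·δ^4 ≥ 12 and δ^4 ≥ 12/37.
δ ≥ (12/37)^(1/4) ≈ 0.755.

0.755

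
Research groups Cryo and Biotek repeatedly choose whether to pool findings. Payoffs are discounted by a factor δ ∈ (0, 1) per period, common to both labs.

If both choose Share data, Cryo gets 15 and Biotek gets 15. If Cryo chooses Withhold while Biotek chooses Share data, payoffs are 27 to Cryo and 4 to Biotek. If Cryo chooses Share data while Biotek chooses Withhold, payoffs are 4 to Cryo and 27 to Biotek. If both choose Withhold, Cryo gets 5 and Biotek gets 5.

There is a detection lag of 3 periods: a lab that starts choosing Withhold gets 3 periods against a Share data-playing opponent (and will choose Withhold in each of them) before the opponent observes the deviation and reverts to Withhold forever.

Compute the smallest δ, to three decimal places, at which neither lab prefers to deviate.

A deviator earns 27 for 3 periods, then 5 forever; cooperating earns 15 forever. Multiplying the IC by (1−δ):
15 ≥ 27(1−δ^3) + 5δ^3, so 22·δ^3 ≥ 12 and δ^3 ≥ 6/11.
δ ≥ (6/11)^(1/3) ≈ 0.817.

0.817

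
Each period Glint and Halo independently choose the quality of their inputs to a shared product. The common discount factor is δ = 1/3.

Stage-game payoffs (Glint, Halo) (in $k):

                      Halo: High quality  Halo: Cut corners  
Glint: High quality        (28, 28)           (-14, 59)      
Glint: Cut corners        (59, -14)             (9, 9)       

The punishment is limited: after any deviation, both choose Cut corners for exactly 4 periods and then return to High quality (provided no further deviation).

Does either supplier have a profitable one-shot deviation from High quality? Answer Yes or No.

Yes

IC: δ+…+δ^4 ≥ (59−28)/(28−9) = 31/19.
At δ = 1/3: partial sum = 0.4938 < 1.6316. Cooperation not sustainable.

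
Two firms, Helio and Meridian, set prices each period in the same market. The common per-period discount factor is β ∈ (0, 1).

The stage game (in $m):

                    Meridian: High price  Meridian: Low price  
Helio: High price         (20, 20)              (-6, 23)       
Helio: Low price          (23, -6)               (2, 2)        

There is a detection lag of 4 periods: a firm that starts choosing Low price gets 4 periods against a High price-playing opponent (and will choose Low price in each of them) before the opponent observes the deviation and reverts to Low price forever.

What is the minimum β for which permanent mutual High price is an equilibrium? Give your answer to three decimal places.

Deviating for the 4 undetected periods gains 23−20 = 3 per period over cooperation, then loses 20−2 = 18 per period forever once punishment starts.
Gain: 3(1 + β + … + β^3); loss: 18·β^4/(1−β).
No profitable deviation ⇔ 3(1−β^4) ≤ 18·β^4, i.e. β^4 ≥ 3/(3+18) = 1/7.
Hence β ≥ (1/7)^(1/4) ≈ 0.615.

0.615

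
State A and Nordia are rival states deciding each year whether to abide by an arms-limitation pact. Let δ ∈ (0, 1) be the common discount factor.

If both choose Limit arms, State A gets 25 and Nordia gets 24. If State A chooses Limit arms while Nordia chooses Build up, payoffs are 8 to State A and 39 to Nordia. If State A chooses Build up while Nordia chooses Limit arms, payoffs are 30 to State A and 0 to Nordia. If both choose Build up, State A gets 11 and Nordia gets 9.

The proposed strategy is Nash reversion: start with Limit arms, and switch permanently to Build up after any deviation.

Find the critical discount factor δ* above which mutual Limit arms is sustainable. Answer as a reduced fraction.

1/2

For State A: deviation gain 30−25 = 5, per-period punishment loss 25−11 = 14. IC gives δ ≥ 5/19.
For Nordia: gain 15, loss 15 per period, so δ ≥ 15/30 = 1/2.
The tighter constraint is Nordia's, so cooperation needs δ ≥ 1/2.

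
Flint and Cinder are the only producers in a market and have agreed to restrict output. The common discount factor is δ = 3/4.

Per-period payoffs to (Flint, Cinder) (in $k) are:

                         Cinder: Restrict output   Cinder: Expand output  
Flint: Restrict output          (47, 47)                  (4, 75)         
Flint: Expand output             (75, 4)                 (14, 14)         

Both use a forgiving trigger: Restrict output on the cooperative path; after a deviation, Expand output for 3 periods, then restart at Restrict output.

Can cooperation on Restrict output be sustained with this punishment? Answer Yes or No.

Yes

Comparing payoff streams over the 4 periods until play realigns: cooperate → 47(1+δ+…+δ^3); deviate → 75 + 14(δ+…+δ^3).
Cooperation is sustained iff (47−14)(δ+…+δ^3) ≥ 75−47.
δ+…+δ^3 = 3/4·(1−(3/4)^3)/(1−3/4) = 1.7344, and (75−47)/(47−14) = 0.8485.
1.7344 ≥ 0.8485, so cooperation is sustainable.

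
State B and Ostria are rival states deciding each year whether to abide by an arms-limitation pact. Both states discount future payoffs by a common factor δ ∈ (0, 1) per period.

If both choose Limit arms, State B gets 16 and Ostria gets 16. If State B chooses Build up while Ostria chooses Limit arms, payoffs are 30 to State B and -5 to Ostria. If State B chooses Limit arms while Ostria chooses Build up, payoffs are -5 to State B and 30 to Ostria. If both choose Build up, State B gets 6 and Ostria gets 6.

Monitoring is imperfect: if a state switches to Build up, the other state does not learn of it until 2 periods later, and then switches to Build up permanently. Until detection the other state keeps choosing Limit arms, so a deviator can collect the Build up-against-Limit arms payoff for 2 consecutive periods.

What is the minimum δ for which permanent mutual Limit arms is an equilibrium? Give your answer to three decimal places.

0.764

The best deviation is to choose Build up for all 2 undetected periods, earning 30 each, then 6 forever once detected.
Deviation value: 30(1−δ^2)/(1−δ) + 6δ^2/(1−δ); cooperation value: 16/(1−δ).
IC: 16 ≥ 30(1−δ^2) + 6δ^2 = 30 − 24δ^2.
So δ^2 ≥ 14/24 = 7/12, giving δ ≥ (7/12)^(1/2) ≈ 0.764.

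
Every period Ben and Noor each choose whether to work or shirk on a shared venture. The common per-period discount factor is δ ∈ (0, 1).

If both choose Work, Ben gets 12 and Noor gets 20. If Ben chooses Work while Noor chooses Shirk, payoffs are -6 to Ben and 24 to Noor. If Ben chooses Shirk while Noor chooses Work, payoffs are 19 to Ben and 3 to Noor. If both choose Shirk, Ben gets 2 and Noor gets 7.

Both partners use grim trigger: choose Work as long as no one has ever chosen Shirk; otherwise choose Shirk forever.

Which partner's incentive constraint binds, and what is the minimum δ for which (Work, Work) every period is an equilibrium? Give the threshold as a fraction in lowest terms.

Ben; δ ≥ 7/17

For Ben: deviation gain 19−12 = 7, per-period punishment loss 12−2 = 10. IC gives δ ≥ 7/17.
For Noor: gain 4, loss 13 per period, so δ ≥ 4/17.
The tighter constraint is Ben's, so cooperation needs δ ≥ 7/17.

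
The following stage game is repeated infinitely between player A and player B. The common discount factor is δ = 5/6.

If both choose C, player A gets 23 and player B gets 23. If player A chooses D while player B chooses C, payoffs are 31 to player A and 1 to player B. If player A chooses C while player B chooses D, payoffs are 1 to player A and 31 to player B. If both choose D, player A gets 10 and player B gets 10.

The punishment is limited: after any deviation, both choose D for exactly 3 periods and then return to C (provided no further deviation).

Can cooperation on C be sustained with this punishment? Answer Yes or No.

Yes

IC: δ+…+δ^3 ≥ (31−23)/(23−10) = 8/13.
At δ = 5/6: partial sum = 2.1065 ≥ 0.6154. Cooperation sustainable.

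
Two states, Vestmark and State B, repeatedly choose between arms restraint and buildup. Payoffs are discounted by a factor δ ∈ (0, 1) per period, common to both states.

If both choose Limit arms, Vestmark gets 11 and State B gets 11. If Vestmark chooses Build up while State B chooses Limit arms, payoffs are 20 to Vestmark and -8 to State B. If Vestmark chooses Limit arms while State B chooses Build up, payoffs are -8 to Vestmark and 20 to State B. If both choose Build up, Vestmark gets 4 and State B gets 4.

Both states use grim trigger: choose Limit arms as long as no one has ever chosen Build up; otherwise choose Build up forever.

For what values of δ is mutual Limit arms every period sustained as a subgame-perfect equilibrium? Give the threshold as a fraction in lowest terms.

One-period gain from deviating is 20 − 11 = 9. The loss is 11 − 4 = 7 in every subsequent period, with present value 7·δ/(1−δ).
Deviation is unprofitable when 7·δ/(1−δ) ≥ 9, i.e. δ/(1−δ) ≥ 9/7.
Equivalently δ ≥ 9/(9+7) = 9/16.

9/16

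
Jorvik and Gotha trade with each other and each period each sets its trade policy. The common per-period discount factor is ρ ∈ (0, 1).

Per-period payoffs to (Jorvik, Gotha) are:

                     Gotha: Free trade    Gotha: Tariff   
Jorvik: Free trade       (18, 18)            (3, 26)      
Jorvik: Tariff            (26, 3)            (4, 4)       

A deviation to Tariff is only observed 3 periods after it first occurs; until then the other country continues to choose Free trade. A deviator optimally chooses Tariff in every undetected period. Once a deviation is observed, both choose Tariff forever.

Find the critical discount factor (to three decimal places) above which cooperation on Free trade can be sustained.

0.714

A deviator earns 26 for 3 periods, then 4 forever; cooperating earns 18 forever. Multiplying the IC by (1−ρ):
18 ≥ 26(1−ρ^3) + 4ρ^3, so 22·ρ^3 ≥ 8 and ρ^3 ≥ 4/11.
ρ ≥ (4/11)^(1/3) ≈ 0.714.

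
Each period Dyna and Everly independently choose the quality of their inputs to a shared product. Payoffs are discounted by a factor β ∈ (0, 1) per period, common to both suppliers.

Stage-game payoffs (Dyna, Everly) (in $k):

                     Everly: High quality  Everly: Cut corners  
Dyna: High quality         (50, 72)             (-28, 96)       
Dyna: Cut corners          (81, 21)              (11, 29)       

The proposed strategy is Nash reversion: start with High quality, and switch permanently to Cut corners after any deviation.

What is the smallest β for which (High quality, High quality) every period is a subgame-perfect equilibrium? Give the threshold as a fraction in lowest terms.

Dyna: cooperation gives 50 each period; deviation gives 81 once then 11 forever.
  50/(1−β) ≥ 81 + 11β/(1−β) ⇒ β ≥ 31/70.
Everly: cooperation gives 72 each period; deviation gives 96 once then 29 forever.
  β ≥ 24/67.
Both must hold, so the binding constraint is Dyna's: β ≥ 31/70.

31/70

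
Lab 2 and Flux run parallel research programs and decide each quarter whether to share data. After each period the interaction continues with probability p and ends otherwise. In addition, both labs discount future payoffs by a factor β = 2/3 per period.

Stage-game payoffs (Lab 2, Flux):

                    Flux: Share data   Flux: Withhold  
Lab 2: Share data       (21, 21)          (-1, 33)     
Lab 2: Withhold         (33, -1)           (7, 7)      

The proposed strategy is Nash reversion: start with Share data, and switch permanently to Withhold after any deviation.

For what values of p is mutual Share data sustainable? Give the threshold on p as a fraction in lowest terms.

Expected continuation weight on next period's payoff is β·p = 2/3·p, which plays the role of the discount factor.
Cooperation requires 2/3·p ≥ (33−21)/(33−7) = 6/13, hence p ≥ 9/13.

9/13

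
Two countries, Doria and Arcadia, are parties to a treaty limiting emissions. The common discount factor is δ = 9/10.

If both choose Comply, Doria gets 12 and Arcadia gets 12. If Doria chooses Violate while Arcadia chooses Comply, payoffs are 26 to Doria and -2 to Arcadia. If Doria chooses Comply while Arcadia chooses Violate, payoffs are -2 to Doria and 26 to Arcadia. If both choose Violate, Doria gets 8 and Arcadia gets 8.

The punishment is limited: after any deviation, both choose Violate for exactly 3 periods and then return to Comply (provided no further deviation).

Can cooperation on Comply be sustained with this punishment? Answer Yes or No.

No

A one-shot deviation gives 26 now, then 8 for 3 periods, then back to 12.
Gain from deviating: (26−12) today; loss: (12−8) in each of the next 3 periods.
No-deviation condition: (12−8)(δ+…+δ^3) ≥ 26−12, i.e. δ+…+δ^3 ≥ 7/2.
At δ = 9/10: δ+…+δ^3 = 2.4390 < 3.5000.
So cooperation is not sustainable.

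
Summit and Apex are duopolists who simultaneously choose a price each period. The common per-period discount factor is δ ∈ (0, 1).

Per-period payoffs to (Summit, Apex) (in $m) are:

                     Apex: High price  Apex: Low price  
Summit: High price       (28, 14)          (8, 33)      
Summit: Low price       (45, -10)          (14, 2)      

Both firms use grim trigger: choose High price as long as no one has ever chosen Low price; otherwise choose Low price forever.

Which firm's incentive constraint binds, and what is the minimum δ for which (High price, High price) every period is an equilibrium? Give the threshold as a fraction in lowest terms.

Apex; δ ≥ 19/31

For Summit: deviation gain 45−28 = 17, per-period punishment loss 28−14 = 14. IC gives δ ≥ 17/31.
For Apex: gain 19, loss 12 per period, so δ ≥ 19/31.
The tighter constraint is Apex's, so cooperation needs δ ≥ 19/31.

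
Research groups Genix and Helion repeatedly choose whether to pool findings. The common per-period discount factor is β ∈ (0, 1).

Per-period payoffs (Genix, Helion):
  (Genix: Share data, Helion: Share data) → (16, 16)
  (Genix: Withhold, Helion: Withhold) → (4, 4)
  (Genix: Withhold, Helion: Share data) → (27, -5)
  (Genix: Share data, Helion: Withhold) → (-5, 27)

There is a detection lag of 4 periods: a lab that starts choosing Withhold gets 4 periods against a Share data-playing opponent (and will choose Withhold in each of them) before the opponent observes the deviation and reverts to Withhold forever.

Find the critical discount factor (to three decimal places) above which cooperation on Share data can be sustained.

0.832

A deviator earns 27 for 4 periods, then 4 forever; cooperating earns 16 forever. Multiplying the IC by (1−β):
16 ≥ 27(1−β^4) + 4β^4, so 23·β^4 ≥ 11 and β^4 ≥ 11/23.
β ≥ (11/23)^(1/4) ≈ 0.832.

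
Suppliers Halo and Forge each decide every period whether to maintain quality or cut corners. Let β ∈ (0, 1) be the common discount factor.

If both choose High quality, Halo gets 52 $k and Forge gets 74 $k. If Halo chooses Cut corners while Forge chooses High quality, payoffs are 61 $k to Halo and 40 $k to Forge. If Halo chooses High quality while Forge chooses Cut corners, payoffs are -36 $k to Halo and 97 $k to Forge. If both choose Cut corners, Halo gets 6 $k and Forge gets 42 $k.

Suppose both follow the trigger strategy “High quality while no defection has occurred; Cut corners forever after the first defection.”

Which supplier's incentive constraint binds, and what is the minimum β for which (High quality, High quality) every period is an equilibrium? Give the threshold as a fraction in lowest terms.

Halo: cooperation gives 52 each period; deviation gives 61 once then 6 forever.
  52/(1−β) ≥ 61 + 6β/(1−β) ⇒ β ≥ 9/55.
Forge: cooperation gives 74 each period; deviation gives 97 once then 42 forever.
  β ≥ 23/55.
Both must hold, so the binding constraint is Forge's: β ≥ 23/55.

Forge; β ≥ 23/55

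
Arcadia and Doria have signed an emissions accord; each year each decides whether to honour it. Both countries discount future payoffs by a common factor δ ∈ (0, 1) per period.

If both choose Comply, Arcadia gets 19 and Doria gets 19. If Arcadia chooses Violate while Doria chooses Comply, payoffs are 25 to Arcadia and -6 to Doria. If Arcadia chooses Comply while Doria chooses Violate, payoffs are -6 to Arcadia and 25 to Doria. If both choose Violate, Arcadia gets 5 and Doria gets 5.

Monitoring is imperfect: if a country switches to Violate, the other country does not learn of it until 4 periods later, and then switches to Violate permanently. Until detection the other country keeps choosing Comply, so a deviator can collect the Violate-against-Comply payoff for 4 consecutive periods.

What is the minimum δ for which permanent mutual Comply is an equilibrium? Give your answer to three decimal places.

Deviating for the 4 undetected periods gains 25−19 = 6 per period over cooperation, then loses 19−5 = 14 per period forever once punishment starts.
Gain: 6(1 + δ + … + δ^3); loss: 14·δ^4/(1−δ).
No profitable deviation ⇔ 6(1−δ^4) ≤ 14·δ^4, i.e. δ^4 ≥ 6/(6+14) = 3/10.
Hence δ ≥ (3/10)^(1/4) ≈ 0.740.

0.740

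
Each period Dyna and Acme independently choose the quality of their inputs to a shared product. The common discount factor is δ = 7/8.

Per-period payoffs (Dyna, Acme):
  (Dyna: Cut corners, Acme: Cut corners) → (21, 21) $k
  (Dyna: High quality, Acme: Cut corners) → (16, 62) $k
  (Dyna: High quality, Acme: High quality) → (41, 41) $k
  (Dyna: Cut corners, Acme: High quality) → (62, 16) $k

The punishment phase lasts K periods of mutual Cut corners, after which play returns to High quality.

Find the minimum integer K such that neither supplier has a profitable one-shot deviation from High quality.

2

IC: δ(1−δ^K)/(1−δ) ≥ (62−41)/(41−21) = 21/20.
With δ = 7/8: need 1 − δ^K ≥ 21/20·(1−7/8)/(7/8), i.e. δ^K ≤ 0.8500.
Since (7/8)^1 = 0.8750 and (7/8)^2 = 0.7656, the smallest such K is 2.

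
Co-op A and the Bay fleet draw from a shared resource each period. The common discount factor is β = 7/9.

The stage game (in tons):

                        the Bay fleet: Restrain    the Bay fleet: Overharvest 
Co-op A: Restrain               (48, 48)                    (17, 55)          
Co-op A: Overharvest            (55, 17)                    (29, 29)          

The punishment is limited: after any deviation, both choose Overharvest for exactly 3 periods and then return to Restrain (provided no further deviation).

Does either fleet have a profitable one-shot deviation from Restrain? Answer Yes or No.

Comparing payoff streams over the 4 periods until play realigns: cooperate → 48(1+β+…+β^3); deviate → 55 + 29(β+…+β^3).
Cooperation is sustained iff (48−29)(β+…+β^3) ≥ 55−48.
β+…+β^3 = 7/9·(1−(7/9)^3)/(1−7/9) = 1.8532, and (55−48)/(48−29) = 0.3684.
1.8532 ≥ 0.3684, so cooperation is sustainable.

No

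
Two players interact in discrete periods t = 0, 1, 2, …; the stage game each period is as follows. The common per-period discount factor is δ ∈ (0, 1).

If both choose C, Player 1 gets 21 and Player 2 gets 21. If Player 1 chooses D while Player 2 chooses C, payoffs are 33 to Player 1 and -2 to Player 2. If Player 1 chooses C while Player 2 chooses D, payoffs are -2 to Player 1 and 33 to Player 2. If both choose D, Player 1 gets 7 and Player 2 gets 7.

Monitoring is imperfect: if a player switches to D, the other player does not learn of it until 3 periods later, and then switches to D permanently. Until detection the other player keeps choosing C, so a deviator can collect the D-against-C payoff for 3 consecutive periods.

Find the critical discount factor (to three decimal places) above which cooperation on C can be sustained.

The best deviation is to choose D for all 3 undetected periods, earning 33 each, then 7 forever once detected.
Deviation value: 33(1−δ^3)/(1−δ) + 7δ^3/(1−δ); cooperation value: 21/(1−δ).
IC: 21 ≥ 33(1−δ^3) + 7δ^3 = 33 − 26δ^3.
So δ^3 ≥ 12/26 = 6/13, giving δ ≥ (6/13)^(1/3) ≈ 0.773.

0.773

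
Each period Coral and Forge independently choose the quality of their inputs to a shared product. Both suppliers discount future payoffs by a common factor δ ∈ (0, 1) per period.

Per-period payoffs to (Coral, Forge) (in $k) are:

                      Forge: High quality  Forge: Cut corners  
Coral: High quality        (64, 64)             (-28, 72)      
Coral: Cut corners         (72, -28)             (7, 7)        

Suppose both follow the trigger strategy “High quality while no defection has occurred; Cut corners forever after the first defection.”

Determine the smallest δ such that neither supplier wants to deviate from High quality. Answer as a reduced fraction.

Under grim trigger the critical discount factor is (T−C)/(T−P) with T = 72, C = 64, P = 7.
δ* = (72−64)/(72−7) = 8/65.

8/65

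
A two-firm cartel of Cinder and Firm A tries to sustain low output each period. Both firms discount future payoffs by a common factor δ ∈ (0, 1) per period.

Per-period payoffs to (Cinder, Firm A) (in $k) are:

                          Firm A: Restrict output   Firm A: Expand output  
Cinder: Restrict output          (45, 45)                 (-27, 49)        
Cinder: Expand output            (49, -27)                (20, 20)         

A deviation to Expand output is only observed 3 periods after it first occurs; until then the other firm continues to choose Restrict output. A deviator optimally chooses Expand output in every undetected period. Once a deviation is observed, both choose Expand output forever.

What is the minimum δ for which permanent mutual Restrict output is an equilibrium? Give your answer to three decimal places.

0.517

The best deviation is to choose Expand output for all 3 undetected periods, earning 49 each, then 20 forever once detected.
Deviation value: 49(1−δ^3)/(1−δ) + 20δ^3/(1−δ); cooperation value: 45/(1−δ).
IC: 45 ≥ 49(1−δ^3) + 20δ^3 = 49 − 29δ^3.
So δ^3 ≥ 4/29, giving δ ≥ (4/29)^(1/3) ≈ 0.517.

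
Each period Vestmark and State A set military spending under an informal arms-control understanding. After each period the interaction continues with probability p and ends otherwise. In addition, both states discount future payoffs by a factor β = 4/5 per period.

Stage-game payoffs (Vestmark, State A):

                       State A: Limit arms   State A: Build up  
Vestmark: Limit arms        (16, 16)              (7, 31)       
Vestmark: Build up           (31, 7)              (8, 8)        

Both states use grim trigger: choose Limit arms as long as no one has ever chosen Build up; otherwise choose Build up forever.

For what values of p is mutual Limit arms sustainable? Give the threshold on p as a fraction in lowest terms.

Expected continuation weight on next period's payoff is β·p = 4/5·p, which plays the role of the discount factor.
Cooperation requires 4/5·p ≥ (31−16)/(31−8) = 15/23, hence p ≥ 75/92.

75/92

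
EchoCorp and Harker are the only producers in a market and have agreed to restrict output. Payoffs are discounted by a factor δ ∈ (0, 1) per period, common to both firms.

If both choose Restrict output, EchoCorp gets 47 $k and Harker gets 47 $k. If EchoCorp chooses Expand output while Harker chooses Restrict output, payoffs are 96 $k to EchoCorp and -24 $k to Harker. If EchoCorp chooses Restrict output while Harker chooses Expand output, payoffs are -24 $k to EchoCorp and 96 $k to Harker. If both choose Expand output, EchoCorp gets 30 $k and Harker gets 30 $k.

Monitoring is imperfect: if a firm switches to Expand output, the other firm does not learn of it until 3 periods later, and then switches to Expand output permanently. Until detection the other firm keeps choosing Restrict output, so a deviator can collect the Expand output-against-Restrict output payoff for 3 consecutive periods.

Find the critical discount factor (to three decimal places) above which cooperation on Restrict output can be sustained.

0.905

The best deviation is to choose Expand output for all 3 undetected periods, earning 96 each, then 30 forever once detected.
Deviation value: 96(1−δ^3)/(1−δ) + 30δ^3/(1−δ); cooperation value: 47/(1−δ).
IC: 47 ≥ 96(1−δ^3) + 30δ^3 = 96 − 66δ^3.
So δ^3 ≥ 49/66, giving δ ≥ (49/66)^(1/3) ≈ 0.905.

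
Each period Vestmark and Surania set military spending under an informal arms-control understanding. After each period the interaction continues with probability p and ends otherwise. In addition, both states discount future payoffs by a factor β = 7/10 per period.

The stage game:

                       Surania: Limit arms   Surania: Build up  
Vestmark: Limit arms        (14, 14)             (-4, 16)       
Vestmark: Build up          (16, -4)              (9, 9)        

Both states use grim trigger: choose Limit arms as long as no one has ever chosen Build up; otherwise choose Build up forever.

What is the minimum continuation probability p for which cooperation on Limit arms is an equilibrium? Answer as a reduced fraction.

20/49

With continuation probability p and discount β, the effective per-period discount factor is βp.
Grim-trigger IC: βp ≥ (16−14)/(16−9) = 2/7.
So p ≥ (2/7)/(7/10) = 20/49.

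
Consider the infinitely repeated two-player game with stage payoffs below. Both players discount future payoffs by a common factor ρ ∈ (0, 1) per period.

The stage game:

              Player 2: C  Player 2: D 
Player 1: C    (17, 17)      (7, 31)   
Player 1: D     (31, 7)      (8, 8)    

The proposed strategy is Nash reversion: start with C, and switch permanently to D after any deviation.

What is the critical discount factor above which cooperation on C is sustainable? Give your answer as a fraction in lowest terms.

14/23

Under grim trigger the critical discount factor is (T−C)/(T−P) with T = 31, C = 17, P = 8.
ρ* = (31−17)/(31−8) = 14/23.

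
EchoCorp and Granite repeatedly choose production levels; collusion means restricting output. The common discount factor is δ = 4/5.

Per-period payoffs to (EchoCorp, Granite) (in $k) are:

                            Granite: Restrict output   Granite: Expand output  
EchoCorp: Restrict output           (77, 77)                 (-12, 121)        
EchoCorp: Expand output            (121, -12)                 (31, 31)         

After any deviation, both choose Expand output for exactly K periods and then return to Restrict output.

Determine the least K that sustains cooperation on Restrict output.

Need Σ_{k=1}^{K} δ^k ≥ (121−77)/(77−31) = 0.9565 at δ = 4/5.
At K = 1 the sum is 0.8000 < 0.9565; at K = 2 it is 1.4400 ≥ 0.9565.
So the minimum punishment length is K = 2.

2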